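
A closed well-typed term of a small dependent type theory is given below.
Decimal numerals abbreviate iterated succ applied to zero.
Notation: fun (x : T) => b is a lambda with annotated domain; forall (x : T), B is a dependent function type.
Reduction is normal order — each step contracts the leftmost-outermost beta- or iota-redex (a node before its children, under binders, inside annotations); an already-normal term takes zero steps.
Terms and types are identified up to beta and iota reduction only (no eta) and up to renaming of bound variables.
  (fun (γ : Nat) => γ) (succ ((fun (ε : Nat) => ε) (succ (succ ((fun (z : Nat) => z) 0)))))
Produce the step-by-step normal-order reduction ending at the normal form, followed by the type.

normal-order reduction sequence:
  (fun (γ : Nat) => γ) (succ ((fun (ε : Nat) => ε) (succ (succ ((fun (z : Nat) => z) 0)))))
  ~> succ ((fun (γ : Nat) => γ) (succ (succ ((fun (ε : Nat) => ε) 0))))
  ~> succ (succ (succ ((fun (γ : Nat) => γ) 0)))
  ~> 3
type:
  Nat


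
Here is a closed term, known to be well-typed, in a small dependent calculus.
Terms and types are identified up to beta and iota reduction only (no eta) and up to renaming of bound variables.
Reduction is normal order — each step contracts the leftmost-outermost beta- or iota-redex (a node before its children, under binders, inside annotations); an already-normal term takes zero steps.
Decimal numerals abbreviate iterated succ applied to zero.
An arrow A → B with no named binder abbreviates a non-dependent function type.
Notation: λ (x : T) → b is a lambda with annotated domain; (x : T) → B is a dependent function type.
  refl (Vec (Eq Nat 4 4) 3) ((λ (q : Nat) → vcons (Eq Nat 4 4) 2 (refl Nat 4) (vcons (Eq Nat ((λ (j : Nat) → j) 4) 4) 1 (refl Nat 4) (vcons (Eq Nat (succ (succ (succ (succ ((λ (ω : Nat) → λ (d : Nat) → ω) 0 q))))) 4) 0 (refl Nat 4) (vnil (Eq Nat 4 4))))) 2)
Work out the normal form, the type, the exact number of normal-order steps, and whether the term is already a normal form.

resulting normal form:
  refl (Vec (Eq Nat 4 4) 3) (vcons (Eq Nat 4 4) 2 (refl Nat 4) (vcons (Eq Nat 4 4) 1 (refl Nat 4) (vcons (Eq Nat 4 4) 0 (refl Nat 4) (vnil (Eq Nat 4 4)))))
the term's type:
  Eq (Vec (Eq Nat 4 4) 3) (vcons (Eq Nat 4 4) 2 (refl Nat 4) (vcons (Eq Nat 4 4) 1 (refl Nat 4) (vcons (Eq Nat 4 4) 0 (refl Nat 4) (vnil (Eq Nat 4 4))))) (vcons (Eq Nat 4 4) 2 (refl Nat 4) (vcons (Eq Nat 4 4) 1 (refl Nat 4) (vcons (Eq Nat 4 4) 0 (refl Nat 4) (vnil (Eq Nat 4 4)))))
steps to reach normal form (normal order): 4
already normal: no
first redex: a beta-redex


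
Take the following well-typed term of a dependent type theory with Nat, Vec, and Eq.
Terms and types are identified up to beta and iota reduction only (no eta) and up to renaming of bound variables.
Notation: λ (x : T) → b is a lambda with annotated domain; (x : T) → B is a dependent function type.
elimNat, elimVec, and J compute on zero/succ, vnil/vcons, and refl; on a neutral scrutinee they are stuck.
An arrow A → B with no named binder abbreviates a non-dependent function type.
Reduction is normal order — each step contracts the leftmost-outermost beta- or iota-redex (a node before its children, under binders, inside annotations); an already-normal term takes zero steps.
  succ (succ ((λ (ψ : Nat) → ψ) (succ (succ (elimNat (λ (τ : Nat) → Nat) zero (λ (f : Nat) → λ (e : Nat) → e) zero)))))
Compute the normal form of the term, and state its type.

reduced normal form:
  succ (succ (succ (succ zero)))
type:
  Nat
observation: the first redex contracted is a beta-redex; the normal form is reached in 2 normal-order steps.


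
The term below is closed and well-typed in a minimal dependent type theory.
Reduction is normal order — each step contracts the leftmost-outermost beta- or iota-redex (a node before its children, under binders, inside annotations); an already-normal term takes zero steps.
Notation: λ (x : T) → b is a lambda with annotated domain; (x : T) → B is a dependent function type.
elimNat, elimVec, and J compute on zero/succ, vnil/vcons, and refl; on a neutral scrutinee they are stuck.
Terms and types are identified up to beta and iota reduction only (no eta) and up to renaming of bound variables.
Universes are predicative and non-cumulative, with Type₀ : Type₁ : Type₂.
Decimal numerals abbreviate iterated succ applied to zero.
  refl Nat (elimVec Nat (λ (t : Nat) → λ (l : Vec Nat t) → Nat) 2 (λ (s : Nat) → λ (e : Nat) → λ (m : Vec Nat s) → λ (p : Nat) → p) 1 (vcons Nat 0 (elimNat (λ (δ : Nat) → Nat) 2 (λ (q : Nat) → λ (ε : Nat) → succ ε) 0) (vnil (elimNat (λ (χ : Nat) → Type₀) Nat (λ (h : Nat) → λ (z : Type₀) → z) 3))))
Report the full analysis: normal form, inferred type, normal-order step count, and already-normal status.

normal form:
  refl Nat 2
type:
  Eq Nat 2 2
normal-order step count: 6
term was already normal: no
first contracted redex: an elimVec iota-redex


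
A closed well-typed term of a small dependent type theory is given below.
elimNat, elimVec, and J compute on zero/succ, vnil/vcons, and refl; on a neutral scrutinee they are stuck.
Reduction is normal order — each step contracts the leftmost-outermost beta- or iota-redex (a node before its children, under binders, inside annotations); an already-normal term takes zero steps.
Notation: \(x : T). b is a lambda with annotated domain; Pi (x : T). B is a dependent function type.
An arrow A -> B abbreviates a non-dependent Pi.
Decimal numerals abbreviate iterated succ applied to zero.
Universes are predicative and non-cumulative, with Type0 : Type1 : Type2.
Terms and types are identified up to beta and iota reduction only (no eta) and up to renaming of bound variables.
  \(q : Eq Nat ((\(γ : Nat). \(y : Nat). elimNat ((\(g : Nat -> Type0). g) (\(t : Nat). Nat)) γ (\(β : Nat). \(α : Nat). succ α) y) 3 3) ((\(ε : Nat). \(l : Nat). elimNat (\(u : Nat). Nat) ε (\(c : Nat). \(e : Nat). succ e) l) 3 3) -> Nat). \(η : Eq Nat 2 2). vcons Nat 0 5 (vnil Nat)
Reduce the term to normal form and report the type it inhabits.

resulting normal form:
  \(q : Eq Nat 6 6 -> Nat). \(γ : Eq Nat 2 2). vcons Nat 0 5 (vnil Nat)
the term's type:
  (Eq Nat 6 6 -> Nat) -> Eq Nat 2 2 -> Vec Nat 1


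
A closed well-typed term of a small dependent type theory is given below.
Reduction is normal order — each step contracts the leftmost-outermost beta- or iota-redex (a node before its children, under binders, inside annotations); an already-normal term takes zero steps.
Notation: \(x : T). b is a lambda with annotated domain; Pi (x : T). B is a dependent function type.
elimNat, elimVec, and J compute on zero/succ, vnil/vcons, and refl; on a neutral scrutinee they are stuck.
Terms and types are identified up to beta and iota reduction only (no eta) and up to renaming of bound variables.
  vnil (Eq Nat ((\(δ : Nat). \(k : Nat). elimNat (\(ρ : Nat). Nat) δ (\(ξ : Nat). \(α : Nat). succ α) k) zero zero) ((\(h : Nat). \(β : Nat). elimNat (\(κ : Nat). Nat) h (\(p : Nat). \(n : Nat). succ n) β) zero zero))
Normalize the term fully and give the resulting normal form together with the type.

normal form:
  vnil (Eq Nat zero zero)
type:
  Vec (Eq Nat zero zero) zero
observation: the leftmost-outermost redex is a beta-redex, and normalization takes 6 steps.


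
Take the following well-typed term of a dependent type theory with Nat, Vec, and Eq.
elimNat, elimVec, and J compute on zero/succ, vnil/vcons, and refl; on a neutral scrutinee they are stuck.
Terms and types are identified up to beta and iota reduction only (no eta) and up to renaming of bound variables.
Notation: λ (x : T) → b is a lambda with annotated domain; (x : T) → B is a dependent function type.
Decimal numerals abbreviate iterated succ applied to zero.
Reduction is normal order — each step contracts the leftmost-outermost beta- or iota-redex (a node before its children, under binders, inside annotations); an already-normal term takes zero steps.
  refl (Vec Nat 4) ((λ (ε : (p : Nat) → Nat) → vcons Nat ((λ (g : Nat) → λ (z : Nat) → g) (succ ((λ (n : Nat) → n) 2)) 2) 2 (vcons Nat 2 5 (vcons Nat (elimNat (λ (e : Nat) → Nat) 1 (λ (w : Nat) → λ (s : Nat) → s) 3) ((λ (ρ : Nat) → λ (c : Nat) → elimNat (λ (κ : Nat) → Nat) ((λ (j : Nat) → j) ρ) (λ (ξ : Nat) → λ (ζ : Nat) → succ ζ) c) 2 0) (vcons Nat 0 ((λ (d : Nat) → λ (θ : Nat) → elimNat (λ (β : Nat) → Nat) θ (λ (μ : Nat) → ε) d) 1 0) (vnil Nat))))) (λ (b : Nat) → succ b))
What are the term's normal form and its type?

resulting normal form:
  refl (Vec Nat 4) (vcons Nat 3 2 (vcons Nat 2 5 (vcons Nat 1 2 (vcons Nat 0 1 (vnil Nat)))))
the term's type:
  Eq (Vec Nat 4) (vcons Nat 3 2 (vcons Nat 2 5 (vcons Nat 1 2 (vcons Nat 0 1 (vnil Nat))))) (vcons Nat 3 2 (vcons Nat 2 5 (vcons Nat 1 2 (vcons Nat 0 1 (vnil Nat)))))


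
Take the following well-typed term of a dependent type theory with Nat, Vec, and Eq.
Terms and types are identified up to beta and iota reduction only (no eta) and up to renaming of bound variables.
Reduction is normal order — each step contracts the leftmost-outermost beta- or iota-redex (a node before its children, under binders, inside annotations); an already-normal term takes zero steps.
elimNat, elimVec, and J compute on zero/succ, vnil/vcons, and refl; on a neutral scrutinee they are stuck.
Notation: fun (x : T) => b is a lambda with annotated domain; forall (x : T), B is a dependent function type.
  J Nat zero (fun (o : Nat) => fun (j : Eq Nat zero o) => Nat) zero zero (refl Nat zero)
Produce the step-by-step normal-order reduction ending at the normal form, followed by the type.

normal-order reduction:
  J Nat zero (fun (o : Nat) => fun (j : Eq Nat zero o) => Nat) zero zero (refl Nat zero)
  ~> zero
the term's type:
  Nat


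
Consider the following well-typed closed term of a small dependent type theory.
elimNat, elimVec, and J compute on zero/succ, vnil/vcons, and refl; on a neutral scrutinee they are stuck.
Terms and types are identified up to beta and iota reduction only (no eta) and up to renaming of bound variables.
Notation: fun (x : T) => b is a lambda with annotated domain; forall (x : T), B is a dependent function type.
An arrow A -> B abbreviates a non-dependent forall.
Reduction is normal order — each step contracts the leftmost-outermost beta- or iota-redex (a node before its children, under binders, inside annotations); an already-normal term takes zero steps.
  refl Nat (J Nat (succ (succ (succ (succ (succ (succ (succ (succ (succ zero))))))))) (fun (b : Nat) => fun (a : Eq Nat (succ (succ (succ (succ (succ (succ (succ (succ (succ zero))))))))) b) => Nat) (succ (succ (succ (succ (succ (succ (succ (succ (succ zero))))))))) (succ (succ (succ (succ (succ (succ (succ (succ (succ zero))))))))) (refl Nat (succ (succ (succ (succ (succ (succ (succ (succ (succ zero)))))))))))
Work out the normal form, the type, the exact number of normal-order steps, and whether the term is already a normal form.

resulting normal form:
  refl Nat (succ (succ (succ (succ (succ (succ (succ (succ (succ zero)))))))))
inferred type:
  Eq Nat (succ (succ (succ (succ (succ (succ (succ (succ (succ zero))))))))) (succ (succ (succ (succ (succ (succ (succ (succ (succ zero)))))))))
reduction steps (normal order): 1
already normal: no
first contracted redex: a J iota-redex


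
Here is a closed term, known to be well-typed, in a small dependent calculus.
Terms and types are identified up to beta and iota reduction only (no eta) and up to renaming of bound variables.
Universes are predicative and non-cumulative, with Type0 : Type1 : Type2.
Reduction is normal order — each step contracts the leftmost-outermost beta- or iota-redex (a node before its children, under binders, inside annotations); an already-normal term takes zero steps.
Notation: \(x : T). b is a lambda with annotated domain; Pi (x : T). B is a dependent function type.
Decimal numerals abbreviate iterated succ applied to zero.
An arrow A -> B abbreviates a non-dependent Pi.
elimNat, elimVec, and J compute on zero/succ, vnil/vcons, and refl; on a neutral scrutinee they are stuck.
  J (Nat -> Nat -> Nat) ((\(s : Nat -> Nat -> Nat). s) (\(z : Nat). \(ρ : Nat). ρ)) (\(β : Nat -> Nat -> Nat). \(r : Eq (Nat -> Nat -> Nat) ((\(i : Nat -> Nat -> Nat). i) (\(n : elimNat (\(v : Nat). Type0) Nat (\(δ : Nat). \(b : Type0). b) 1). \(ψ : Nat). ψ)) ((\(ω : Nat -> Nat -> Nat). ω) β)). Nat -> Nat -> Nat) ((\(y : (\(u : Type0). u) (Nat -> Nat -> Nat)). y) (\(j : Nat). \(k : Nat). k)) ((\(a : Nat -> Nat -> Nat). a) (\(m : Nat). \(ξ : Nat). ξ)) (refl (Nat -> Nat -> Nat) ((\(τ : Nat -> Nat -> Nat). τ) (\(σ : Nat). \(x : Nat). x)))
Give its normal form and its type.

reduced normal form:
  \(s : Nat). \(z : Nat). z
the term's type:
  Nat -> Nat -> Nat
observation: the term reaches its normal form after 2 normal-order steps.


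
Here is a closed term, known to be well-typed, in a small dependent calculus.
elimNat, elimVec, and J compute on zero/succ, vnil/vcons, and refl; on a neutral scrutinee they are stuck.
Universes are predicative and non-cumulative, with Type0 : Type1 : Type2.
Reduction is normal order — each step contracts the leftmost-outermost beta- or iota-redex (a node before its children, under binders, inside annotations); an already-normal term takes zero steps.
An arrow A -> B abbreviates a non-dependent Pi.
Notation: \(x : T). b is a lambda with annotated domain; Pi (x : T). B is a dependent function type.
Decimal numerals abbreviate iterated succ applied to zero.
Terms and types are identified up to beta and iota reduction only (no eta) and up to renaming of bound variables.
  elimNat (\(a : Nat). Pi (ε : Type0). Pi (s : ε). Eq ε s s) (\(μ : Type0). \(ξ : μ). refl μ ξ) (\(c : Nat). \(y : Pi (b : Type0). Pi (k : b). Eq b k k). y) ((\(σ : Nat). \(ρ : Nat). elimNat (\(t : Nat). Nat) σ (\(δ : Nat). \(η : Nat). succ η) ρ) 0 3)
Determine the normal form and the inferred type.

normal form:
  \(a : Type0). \(ε : a). refl a ε
the term's type:
  Pi (a : Type0). Pi (ε : a). Eq a ε ε


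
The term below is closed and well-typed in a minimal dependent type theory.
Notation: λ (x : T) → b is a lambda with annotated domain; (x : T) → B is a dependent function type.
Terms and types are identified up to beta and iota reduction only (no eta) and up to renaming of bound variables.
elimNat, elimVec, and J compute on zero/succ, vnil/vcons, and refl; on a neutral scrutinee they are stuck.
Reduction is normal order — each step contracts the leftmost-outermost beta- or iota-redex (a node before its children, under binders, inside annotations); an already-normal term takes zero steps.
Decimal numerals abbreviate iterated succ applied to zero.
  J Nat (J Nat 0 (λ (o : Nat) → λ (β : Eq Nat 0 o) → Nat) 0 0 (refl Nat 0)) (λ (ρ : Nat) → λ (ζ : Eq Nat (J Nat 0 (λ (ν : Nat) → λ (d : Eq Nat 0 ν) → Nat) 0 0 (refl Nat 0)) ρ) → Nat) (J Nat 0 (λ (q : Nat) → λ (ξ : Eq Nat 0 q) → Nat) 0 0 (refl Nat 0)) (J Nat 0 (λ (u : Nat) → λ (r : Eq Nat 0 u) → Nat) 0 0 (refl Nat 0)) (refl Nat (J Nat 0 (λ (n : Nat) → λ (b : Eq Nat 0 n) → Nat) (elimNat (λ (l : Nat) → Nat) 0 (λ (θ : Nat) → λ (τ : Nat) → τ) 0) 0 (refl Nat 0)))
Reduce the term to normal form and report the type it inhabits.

normal form:
  0
inferred type:
  Nat


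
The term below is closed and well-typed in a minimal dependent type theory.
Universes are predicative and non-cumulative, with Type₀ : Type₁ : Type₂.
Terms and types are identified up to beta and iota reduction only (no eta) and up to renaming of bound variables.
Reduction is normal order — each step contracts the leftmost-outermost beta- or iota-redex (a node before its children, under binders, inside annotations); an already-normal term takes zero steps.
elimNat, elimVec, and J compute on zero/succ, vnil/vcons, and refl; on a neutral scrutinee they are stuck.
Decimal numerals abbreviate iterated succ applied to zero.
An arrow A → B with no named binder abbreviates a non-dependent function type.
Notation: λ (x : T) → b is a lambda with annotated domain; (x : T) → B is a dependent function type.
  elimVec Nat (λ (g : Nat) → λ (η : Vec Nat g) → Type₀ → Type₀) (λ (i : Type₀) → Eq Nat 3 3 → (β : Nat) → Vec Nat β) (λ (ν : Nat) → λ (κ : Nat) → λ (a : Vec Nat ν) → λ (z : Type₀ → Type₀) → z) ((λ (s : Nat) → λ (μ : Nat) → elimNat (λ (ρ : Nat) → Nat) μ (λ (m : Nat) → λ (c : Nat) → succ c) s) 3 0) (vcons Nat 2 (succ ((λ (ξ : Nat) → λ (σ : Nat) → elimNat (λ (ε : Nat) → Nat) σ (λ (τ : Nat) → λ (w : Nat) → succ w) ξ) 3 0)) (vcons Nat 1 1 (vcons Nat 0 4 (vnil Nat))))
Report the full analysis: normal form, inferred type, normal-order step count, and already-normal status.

reduced normal form:
  λ (g : Type₀) → Eq Nat 3 3 → (η : Nat) → Vec Nat η
inferred type:
  Type₀ → Type₀
steps to reach normal form (normal order): 16
term was already normal: no
first contracted redex: an elimVec iota-redex


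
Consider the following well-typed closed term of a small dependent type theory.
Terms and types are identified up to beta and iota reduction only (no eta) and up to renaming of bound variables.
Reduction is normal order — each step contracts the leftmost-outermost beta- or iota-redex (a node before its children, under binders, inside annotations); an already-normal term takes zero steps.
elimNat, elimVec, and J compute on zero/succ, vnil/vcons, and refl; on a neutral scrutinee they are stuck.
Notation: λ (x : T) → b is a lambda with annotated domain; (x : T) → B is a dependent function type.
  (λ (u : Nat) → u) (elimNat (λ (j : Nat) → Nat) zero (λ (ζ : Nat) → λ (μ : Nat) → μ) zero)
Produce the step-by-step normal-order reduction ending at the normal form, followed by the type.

normal-order reduction sequence:
  (λ (u : Nat) → u) (elimNat (λ (j : Nat) → Nat) zero (λ (ζ : Nat) → λ (μ : Nat) → μ) zero)
  ~> elimNat (λ (u : Nat) → Nat) zero (λ (j : Nat) → λ (ζ : Nat) → ζ) zero
  ~> zero
inferred type:
  Nat


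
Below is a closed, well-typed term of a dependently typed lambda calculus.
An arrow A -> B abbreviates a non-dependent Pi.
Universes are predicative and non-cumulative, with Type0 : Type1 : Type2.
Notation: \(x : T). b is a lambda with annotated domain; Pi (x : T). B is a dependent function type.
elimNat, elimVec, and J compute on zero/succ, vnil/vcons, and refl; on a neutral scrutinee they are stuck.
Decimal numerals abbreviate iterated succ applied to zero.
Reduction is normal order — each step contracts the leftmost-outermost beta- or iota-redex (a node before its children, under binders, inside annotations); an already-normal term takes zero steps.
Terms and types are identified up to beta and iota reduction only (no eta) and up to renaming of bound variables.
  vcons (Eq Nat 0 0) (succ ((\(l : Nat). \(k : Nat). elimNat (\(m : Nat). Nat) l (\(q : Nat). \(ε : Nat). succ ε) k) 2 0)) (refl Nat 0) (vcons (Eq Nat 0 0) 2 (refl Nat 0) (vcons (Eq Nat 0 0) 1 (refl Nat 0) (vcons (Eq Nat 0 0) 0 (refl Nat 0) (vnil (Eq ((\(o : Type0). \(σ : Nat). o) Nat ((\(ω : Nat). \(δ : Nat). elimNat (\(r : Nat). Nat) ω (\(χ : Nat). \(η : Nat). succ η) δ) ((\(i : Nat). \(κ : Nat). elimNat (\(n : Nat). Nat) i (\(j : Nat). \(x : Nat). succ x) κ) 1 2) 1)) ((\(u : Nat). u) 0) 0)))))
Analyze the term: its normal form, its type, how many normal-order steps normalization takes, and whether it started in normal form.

reduced normal form:
  vcons (Eq Nat 0 0) 3 (refl Nat 0) (vcons (Eq Nat 0 0) 2 (refl Nat 0) (vcons (Eq Nat 0 0) 1 (refl Nat 0) (vcons (Eq Nat 0 0) 0 (refl Nat 0) (vnil (Eq Nat 0 0)))))
type:
  Vec (Eq Nat 0 0) 4
normal-order step count: 6
term was already normal: no
first contracted redex: a beta-redex


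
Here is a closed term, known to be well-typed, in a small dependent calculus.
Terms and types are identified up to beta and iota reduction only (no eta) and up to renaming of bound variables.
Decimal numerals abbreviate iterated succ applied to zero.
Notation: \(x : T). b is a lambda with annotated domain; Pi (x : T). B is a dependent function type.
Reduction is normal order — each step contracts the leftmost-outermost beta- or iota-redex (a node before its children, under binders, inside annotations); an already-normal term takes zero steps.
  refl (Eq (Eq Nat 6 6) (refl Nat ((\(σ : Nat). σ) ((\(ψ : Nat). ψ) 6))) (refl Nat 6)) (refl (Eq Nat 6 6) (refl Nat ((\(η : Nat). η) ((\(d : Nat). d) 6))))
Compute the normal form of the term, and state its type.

resulting normal form:
  refl (Eq (Eq Nat 6 6) (refl Nat 6) (refl Nat 6)) (refl (Eq Nat 6 6) (refl Nat 6))
the term's type:
  Eq (Eq (Eq Nat 6 6) (refl Nat 6) (refl Nat 6)) (refl (Eq Nat 6 6) (refl Nat 6)) (refl (Eq Nat 6 6) (refl Nat 6))
observation: normalization takes exactly 4 steps under the normal-order strategy.


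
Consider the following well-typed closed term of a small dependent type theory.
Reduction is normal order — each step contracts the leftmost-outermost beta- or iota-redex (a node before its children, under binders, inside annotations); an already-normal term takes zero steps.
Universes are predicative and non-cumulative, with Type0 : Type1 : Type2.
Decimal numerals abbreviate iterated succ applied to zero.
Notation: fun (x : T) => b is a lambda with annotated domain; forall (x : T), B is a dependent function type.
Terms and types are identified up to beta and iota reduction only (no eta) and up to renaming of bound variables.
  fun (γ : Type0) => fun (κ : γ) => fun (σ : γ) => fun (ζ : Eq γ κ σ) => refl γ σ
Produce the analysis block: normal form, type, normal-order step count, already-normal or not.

resulting normal form:
  fun (γ : Type0) => fun (κ : γ) => fun (σ : γ) => fun (ζ : Eq γ κ σ) => refl γ σ
inferred type:
  forall (γ : Type0), forall (κ : γ), forall (σ : γ), forall (ζ : Eq γ κ σ), Eq γ σ σ
normal-order step count: 0
started in normal form: yes


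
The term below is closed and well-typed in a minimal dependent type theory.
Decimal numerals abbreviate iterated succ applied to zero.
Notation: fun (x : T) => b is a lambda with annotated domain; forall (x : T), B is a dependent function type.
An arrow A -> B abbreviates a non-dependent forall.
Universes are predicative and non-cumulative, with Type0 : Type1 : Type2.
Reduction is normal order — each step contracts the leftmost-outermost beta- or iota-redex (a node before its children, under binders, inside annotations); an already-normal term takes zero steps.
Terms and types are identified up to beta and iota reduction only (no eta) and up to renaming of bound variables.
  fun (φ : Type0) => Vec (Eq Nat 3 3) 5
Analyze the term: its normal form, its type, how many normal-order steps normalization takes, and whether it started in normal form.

reduced normal form:
  fun (φ : Type0) => Vec (Eq Nat 3 3) 5
the term's type:
  Type0 -> Type0
steps to reach normal form (normal order): 0
started in normal form: yes


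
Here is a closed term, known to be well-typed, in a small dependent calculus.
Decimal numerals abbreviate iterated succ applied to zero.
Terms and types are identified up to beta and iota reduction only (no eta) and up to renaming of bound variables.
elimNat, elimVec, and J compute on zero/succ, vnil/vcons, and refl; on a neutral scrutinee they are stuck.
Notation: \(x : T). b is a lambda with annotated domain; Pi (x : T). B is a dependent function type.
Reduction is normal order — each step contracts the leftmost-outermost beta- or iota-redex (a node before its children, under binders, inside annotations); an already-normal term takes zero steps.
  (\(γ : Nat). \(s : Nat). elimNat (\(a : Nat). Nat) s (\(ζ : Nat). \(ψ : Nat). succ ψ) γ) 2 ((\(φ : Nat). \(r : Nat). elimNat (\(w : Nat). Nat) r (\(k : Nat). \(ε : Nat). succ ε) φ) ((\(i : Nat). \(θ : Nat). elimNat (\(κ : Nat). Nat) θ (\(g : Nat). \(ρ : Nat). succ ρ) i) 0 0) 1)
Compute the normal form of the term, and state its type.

resulting normal form:
  3
type:
  Nat


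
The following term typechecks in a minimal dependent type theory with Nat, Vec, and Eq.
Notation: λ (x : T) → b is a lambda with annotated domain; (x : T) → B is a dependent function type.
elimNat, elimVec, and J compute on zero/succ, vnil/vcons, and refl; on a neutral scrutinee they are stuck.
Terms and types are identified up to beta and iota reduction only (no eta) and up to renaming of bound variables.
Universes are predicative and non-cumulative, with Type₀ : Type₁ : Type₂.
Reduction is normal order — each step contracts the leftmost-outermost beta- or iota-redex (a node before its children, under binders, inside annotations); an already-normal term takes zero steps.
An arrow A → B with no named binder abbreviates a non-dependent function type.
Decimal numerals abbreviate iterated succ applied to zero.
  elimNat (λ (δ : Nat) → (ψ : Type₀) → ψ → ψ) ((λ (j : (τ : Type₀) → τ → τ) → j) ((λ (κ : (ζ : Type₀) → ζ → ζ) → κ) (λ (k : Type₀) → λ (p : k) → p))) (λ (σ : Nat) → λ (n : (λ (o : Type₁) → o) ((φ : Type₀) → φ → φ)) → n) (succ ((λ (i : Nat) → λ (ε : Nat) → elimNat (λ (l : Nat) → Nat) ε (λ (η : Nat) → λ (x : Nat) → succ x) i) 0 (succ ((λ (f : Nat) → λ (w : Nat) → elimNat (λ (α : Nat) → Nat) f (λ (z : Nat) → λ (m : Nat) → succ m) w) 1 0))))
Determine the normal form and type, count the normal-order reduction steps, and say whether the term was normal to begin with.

resulting normal form:
  λ (δ : Type₀) → λ (ψ : δ) → ψ
the term's type:
  (δ : Type₀) → δ → δ
normal-order step count: 19
already normal: no
first contracted redex: an elimNat iota-redex


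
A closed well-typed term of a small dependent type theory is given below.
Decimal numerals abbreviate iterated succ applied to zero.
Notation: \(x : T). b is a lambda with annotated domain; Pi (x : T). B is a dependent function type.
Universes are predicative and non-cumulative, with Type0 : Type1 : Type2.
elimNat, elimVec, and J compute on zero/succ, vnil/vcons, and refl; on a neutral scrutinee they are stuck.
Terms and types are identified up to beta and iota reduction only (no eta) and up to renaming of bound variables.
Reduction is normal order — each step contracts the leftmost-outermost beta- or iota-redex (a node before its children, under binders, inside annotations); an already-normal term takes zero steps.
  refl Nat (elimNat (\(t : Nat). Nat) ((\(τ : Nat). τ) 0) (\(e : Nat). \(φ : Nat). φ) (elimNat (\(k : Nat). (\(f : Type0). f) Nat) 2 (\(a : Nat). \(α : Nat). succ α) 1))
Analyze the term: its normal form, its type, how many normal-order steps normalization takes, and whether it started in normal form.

resulting normal form:
  refl Nat 0
the term's type:
  Eq Nat 0 0
normal-order step count: 15
already normal: no
first contracted redex: a beta-redex


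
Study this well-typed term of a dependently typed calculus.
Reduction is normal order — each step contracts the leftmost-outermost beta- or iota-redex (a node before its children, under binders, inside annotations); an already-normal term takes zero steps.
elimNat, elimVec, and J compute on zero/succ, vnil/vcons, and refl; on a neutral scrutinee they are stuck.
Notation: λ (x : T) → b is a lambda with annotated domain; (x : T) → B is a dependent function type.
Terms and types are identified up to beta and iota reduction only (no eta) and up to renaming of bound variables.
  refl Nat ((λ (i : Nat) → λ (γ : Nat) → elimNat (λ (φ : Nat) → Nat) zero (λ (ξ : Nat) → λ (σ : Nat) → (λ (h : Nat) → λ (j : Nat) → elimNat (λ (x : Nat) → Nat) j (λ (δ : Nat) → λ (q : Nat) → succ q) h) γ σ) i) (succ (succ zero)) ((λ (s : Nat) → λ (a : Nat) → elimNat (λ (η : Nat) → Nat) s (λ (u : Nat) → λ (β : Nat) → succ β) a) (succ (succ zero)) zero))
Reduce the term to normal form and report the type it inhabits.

reduced normal form:
  refl Nat (succ (succ (succ (succ zero))))
the term's type:
  Eq Nat (succ (succ (succ (succ zero)))) (succ (succ (succ (succ zero))))
observation: normalization takes exactly 33 steps under the normal-order strategy.


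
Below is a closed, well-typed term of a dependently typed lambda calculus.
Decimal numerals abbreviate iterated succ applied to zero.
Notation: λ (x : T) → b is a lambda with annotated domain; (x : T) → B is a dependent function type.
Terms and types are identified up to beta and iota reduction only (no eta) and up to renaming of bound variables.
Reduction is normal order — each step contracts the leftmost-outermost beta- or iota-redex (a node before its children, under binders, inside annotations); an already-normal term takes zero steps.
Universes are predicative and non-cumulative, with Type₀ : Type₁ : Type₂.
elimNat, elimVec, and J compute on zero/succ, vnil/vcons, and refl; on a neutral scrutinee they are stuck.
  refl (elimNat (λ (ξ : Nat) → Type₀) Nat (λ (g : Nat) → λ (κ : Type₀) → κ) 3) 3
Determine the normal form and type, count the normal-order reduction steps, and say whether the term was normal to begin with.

normal form:
  refl Nat 3
type:
  Eq Nat 3 3
steps to reach normal form (normal order): 10
started in normal form: no
first redex: an elimNat iota-redex


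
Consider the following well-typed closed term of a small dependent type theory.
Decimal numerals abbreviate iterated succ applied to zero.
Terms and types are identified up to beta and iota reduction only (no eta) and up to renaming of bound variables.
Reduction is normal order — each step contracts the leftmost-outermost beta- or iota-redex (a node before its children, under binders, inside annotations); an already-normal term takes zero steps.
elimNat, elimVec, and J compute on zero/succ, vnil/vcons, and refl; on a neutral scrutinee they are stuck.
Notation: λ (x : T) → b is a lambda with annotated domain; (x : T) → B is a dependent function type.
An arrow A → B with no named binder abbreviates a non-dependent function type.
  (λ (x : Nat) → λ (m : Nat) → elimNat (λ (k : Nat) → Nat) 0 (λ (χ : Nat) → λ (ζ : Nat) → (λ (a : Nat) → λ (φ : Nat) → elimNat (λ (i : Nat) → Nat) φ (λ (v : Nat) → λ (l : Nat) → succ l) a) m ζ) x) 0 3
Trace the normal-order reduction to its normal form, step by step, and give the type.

normal-order reduction sequence:
  (λ (x : Nat) → λ (m : Nat) → elimNat (λ (k : Nat) → Nat) 0 (λ (χ : Nat) → λ (ζ : Nat) → (λ (a : Nat) → λ (φ : Nat) → elimNat (λ (i : Nat) → Nat) φ (λ (v : Nat) → λ (l : Nat) → succ l) a) m ζ) x) 0 3
  ~> (λ (x : Nat) → elimNat (λ (m : Nat) → Nat) 0 (λ (k : Nat) → λ (χ : Nat) → (λ (ζ : Nat) → λ (a : Nat) → elimNat (λ (φ : Nat) → Nat) a (λ (i : Nat) → λ (v : Nat) → succ v) ζ) x χ) 0) 3
  ~> elimNat (λ (x : Nat) → Nat) 0 (λ (m : Nat) → λ (k : Nat) → (λ (χ : Nat) → λ (ζ : Nat) → elimNat (λ (a : Nat) → Nat) ζ (λ (φ : Nat) → λ (i : Nat) → succ i) χ) 3 k) 0
  ~> 0
the term's type:
  Nat


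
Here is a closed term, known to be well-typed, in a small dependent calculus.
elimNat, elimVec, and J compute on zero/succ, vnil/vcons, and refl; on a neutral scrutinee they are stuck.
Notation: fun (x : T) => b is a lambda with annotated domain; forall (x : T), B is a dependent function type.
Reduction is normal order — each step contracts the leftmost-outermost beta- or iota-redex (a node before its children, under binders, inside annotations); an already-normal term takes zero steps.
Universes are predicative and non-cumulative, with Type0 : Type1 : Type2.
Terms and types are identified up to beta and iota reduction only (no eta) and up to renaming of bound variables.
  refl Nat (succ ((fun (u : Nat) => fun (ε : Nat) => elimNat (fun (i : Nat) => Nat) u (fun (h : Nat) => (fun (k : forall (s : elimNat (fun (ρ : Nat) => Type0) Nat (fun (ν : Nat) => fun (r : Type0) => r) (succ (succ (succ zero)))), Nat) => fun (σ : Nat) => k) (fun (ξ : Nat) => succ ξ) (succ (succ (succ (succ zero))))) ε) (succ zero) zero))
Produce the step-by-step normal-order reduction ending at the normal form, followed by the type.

normal-order reduction:
  refl Nat (succ ((fun (u : Nat) => fun (ε : Nat) => elimNat (fun (i : Nat) => Nat) u (fun (h : Nat) => (fun (k : forall (s : elimNat (fun (ρ : Nat) => Type0) Nat (fun (ν : Nat) => fun (r : Type0) => r) (succ (succ (succ zero)))), Nat) => fun (σ : Nat) => k) (fun (ξ : Nat) => succ ξ) (succ (succ (succ (succ zero))))) ε) (succ zero) zero))
  ~> refl Nat (succ ((fun (u : Nat) => elimNat (fun (ε : Nat) => Nat) (succ zero) (fun (i : Nat) => (fun (h : forall (k : elimNat (fun (s : Nat) => Type0) Nat (fun (ρ : Nat) => fun (ν : Type0) => ν) (succ (succ (succ zero)))), Nat) => fun (r : Nat) => h) (fun (σ : Nat) => succ σ) (succ (succ (succ (succ zero))))) u) zero))
  ~> refl Nat (succ (elimNat (fun (u : Nat) => Nat) (succ zero) (fun (ε : Nat) => (fun (i : forall (h : elimNat (fun (k : Nat) => Type0) Nat (fun (s : Nat) => fun (ρ : Type0) => ρ) (succ (succ (succ zero)))), Nat) => fun (ν : Nat) => i) (fun (r : Nat) => succ r) (succ (succ (succ (succ zero))))) zero))
  ~> refl Nat (succ (succ zero))
inferred type:
  Eq Nat (succ (succ zero)) (succ (succ zero))


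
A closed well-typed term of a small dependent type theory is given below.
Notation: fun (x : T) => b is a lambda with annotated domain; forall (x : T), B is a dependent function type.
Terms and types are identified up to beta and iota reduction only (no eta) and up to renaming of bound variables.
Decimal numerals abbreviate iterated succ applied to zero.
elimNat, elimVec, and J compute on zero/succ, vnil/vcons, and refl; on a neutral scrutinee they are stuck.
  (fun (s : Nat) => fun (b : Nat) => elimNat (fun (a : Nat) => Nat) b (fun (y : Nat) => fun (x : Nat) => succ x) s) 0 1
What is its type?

type:
  Nat


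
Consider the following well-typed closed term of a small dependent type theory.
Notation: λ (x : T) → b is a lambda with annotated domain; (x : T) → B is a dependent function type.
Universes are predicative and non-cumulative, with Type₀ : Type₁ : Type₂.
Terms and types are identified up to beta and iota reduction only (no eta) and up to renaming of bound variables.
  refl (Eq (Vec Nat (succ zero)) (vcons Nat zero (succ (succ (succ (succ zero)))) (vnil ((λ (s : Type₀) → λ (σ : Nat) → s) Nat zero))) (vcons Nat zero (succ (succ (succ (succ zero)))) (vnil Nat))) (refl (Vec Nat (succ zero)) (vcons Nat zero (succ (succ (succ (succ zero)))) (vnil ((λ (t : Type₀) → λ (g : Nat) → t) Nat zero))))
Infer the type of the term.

inferred type:
  Eq (Eq (Vec Nat (succ zero)) (vcons Nat zero (succ (succ (succ (succ zero)))) (vnil Nat)) (vcons Nat zero (succ (succ (succ (succ zero)))) (vnil Nat))) (refl (Vec Nat (succ zero)) (vcons Nat zero (succ (succ (succ (succ zero)))) (vnil Nat))) (refl (Vec Nat (succ zero)) (vcons Nat zero (succ (succ (succ (succ zero)))) (vnil Nat)))


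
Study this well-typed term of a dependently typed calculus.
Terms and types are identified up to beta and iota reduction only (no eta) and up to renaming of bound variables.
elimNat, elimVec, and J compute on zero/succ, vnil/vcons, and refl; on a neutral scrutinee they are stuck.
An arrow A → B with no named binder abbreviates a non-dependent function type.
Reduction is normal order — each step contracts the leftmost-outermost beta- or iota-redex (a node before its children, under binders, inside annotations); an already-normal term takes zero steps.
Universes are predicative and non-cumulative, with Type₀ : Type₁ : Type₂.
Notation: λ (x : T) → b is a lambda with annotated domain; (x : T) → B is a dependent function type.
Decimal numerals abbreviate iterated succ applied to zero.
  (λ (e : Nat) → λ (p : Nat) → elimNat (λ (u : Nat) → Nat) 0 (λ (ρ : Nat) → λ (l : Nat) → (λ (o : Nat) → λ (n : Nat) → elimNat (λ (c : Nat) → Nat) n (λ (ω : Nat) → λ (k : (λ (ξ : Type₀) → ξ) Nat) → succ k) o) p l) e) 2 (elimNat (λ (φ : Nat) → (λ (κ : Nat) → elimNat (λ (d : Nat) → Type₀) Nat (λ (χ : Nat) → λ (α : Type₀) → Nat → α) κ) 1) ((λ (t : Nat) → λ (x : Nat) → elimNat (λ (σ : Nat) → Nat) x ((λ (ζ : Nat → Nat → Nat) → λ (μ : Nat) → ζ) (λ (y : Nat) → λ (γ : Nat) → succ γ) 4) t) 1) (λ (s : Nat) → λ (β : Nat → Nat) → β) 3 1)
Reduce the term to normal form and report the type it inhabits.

normal form:
  4
type:
  Nat
observation: the leftmost-outermost redex is a beta-redex, and normalization takes 65 steps.


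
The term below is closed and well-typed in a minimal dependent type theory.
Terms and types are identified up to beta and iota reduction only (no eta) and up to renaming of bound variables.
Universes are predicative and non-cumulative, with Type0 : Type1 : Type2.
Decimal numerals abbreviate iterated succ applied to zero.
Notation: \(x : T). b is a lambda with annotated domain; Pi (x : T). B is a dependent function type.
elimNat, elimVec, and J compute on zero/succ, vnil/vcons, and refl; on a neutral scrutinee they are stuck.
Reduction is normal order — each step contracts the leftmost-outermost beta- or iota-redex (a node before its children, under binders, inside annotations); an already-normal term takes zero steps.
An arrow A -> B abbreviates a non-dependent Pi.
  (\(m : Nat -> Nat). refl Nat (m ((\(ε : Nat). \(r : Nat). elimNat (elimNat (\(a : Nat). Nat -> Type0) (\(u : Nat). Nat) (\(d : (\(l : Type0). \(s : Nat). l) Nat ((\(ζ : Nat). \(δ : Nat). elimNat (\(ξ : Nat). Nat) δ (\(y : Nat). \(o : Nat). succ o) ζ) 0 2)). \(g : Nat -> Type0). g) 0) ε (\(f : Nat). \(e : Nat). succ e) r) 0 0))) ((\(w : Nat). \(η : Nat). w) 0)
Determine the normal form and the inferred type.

reduced normal form:
  refl Nat 0
inferred type:
  Eq Nat 0 0
observation: the first redex contracted is a beta-redex; the normal form is reached in 3 normal-order steps.


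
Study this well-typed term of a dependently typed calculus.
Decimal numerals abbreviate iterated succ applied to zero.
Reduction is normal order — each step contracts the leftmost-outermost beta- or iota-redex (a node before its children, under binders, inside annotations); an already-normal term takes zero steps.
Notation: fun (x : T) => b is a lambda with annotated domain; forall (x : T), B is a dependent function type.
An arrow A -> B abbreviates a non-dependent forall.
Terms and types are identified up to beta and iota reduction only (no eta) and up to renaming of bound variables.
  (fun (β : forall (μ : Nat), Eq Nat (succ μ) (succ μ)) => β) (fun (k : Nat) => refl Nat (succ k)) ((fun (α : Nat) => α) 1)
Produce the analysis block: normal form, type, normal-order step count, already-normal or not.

resulting normal form:
  refl Nat 2
the term's type:
  Eq Nat 2 2
reduction steps (normal order): 3
term was already normal: no
first contracted redex: a beta-redex


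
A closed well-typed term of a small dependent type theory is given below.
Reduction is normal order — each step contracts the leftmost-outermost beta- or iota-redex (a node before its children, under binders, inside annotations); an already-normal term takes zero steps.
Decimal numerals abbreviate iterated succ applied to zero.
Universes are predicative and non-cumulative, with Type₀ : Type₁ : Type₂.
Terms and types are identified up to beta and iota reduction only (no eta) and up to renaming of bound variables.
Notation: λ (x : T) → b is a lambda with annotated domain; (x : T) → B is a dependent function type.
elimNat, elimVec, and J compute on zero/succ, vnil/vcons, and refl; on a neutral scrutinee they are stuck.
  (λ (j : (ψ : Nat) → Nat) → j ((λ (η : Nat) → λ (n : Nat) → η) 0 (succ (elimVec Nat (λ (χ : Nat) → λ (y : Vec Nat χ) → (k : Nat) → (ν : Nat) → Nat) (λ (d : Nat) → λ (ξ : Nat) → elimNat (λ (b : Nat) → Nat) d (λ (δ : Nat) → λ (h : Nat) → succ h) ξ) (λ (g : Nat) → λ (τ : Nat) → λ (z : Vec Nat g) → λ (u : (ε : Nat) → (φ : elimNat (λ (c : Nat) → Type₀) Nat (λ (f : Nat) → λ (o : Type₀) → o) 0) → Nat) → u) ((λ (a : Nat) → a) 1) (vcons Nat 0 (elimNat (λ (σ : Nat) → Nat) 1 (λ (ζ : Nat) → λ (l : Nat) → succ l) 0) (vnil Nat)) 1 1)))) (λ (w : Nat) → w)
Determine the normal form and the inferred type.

reduced normal form:
  0
type:
  Nat
observation: 4 normal-order steps normalize the term, beginning with a beta-redex.
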